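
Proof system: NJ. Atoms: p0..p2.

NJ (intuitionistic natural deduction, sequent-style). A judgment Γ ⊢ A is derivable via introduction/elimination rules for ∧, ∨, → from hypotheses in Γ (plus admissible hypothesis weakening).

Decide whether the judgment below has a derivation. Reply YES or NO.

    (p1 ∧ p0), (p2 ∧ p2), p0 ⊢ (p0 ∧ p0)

Derivation trace:
[∧I] (p1 ∧ p0), (p2 ∧ p2), p0 ⊢ (p0 ∧ p0)
  [Wk] p0, (p2 ∧ p2), (p1 ∧ p0) ⊢ p0
    [Wk] p0, (p2 ∧ p2) ⊢ p0
      [Ax] p0 ⊢ p0
  [Wk] p0, (p2 ∧ p2) ⊢ p0
    [Ax] p0 ⊢ p0

Result: YES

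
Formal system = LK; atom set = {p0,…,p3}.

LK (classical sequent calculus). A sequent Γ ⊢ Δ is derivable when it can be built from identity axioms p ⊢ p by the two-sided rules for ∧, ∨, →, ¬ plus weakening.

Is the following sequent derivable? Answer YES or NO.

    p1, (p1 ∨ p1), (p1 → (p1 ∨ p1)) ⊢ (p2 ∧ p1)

Truth-table refutation:
  v=0000: Γ:[p1=F, (p1 ∨ p1)=F, (p1 → (p1 ∨ p1))=T] Δ:[(p2 ∧ p1)=F] refutes=False
  v=0001: Γ:[p1=F, (p1 ∨ p1)=F, (p1 → (p1 ∨ p1))=T] Δ:[(p2 ∧ p1)=F] refutes=False
  v=0010: Γ:[p1=F, (p1 ∨ p1)=F, (p1 → (p1 ∨ p1))=T] Δ:[(p2 ∧ p1)=F] refutes=False
  v=0011: Γ:[p1=F, (p1 ∨ p1)=F, (p1 → (p1 ∨ p1))=T] Δ:[(p2 ∧ p1)=F] refutes=False
  v=0100: Γ:[p1=T, (p1 ∨ p1)=T, (p1 → (p1 ∨ p1))=T] Δ:[(p2 ∧ p1)=F] refutes=True  ← countermodel

Result: NO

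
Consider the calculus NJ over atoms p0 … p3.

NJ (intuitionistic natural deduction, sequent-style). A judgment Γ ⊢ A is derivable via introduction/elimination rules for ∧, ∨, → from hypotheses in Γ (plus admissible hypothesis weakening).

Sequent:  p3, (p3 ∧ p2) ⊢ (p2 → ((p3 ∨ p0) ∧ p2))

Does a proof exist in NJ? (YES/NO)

Derivation trace:
[→I] p3, (p3 ∧ p2) ⊢ (p2 → ((p3 ∨ p0) ∧ p2))
  [Wk] p2, p3, (p3 ∧ p2) ⊢ ((p3 ∨ p0) ∧ p2)
    [∧I] p2, p3 ⊢ ((p3 ∨ p0) ∧ p2)
      [∨I₁] p3 ⊢ (p3 ∨ p0)
        [Ax] p3 ⊢ p3
      [Ax] p2 ⊢ p2

Result: YES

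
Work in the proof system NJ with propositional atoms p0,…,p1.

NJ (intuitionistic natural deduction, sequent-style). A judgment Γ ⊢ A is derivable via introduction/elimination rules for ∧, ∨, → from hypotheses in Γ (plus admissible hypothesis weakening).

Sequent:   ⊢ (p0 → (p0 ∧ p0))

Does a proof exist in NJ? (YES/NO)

Proof tree:
[→I]  ⊢ (p0 → (p0 ∧ p0))
  [∧I] p0 ⊢ (p0 ∧ p0)
    [Ax] p0 ⊢ p0
    [Ax] p0 ⊢ p0

Result: YES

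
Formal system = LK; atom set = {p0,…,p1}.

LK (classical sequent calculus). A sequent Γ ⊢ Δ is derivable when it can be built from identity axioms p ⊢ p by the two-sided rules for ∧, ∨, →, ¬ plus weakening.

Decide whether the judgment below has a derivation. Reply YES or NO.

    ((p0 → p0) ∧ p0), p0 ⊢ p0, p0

Derivation trace:
[WR] ((p0 → p0) ∧ p0), p0 ⊢ p0, p0
  [WL] ((p0 → p0) ∧ p0), p0 ⊢ p0
    [∧L] ((p0 → p0) ∧ p0) ⊢ p0
      [→L] p0, (p0 → p0) ⊢ p0
        [Ax] p0 ⊢ p0
        [Ax] p0 ⊢ p0

Result: YES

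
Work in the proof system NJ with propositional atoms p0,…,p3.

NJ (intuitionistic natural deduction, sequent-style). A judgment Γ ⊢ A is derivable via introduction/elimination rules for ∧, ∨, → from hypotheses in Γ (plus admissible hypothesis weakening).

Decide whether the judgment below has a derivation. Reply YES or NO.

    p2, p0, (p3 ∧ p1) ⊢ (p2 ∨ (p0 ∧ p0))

Derivation (root first):
[∨I₂] p2, p0, (p3 ∧ p1) ⊢ (p2 ∨ (p0 ∧ p0))
  [Wk] p2, p0, (p3 ∧ p1) ⊢ (p0 ∧ p0)
    [∧I] p2, p0 ⊢ (p0 ∧ p0)
      [Ax] p0 ⊢ p0
      [Wk] p0, p2 ⊢ p0
        [Ax] p0 ⊢ p0

Result: YES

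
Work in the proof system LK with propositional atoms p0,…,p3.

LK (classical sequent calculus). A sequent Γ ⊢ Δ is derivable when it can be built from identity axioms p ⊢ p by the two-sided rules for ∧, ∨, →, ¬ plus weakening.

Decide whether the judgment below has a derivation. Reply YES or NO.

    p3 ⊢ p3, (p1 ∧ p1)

Proof tree:
[∧R] p3 ⊢ p3, (p1 ∧ p1)
  [WR] p3 ⊢ p3, p1
    [Ax] p3 ⊢ p3
  [WR] p3 ⊢ p3, p1
    [Ax] p3 ⊢ p3

Result: YES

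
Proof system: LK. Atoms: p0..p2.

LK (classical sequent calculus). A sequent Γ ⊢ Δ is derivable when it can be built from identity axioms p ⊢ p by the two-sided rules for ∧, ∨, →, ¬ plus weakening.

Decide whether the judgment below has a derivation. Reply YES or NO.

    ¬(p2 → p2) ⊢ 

Derivation (root first):
[¬L] ¬(p2 → p2) ⊢ 
  [→R]  ⊢ (p2 → p2)
    [Ax] p2 ⊢ p2

Result: YES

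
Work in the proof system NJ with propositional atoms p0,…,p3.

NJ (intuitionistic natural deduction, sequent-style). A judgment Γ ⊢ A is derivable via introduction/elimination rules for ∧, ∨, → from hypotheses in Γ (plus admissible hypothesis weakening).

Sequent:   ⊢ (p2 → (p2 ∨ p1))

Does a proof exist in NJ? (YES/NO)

Proof tree:
[→I]  ⊢ (p2 → (p2 ∨ p1))
  [∨I₁] p2 ⊢ (p2 ∨ p1)
    [Ax] p2 ⊢ p2

Result: YES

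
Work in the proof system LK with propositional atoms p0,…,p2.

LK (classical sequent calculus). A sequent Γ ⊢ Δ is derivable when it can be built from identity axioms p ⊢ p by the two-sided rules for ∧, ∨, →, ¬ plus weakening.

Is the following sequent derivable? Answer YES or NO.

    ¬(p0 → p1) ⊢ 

Truth-table refutation:
  v=000: Γ:[¬(p0 → p1)=F] Δ:[] refutes=False
  v=001: Γ:[¬(p0 → p1)=F] Δ:[] refutes=False
  v=010: Γ:[¬(p0 → p1)=F] Δ:[] refutes=False
  v=011: Γ:[¬(p0 → p1)=F] Δ:[] refutes=False
  v=100: Γ:[¬(p0 → p1)=T] Δ:[] refutes=True  ← countermodel

Result: NO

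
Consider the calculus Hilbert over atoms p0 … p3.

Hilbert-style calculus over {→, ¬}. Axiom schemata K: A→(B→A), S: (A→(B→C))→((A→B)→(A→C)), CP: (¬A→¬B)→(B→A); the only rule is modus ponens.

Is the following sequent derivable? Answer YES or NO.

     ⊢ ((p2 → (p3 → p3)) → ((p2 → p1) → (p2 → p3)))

Truth-table refutation:
  v=0000: Γ:[] Δ:[((p2 → (p3 → p3)) → ((p2 → p1) → (p2 → p3)))=T] refutes=False
  v=0001: Γ:[] Δ:[((p2 → (p3 → p3)) → ((p2 → p1) → (p2 → p3)))=T] refutes=False
  v=0010: Γ:[] Δ:[((p2 → (p3 → p3)) → ((p2 → p1) → (p2 → p3)))=T] refutes=False
  v=0011: Γ:[] Δ:[((p2 → (p3 → p3)) → ((p2 → p1) → (p2 → p3)))=T] refutes=False
  v=0100: Γ:[] Δ:[((p2 → (p3 → p3)) → ((p2 → p1) → (p2 → p3)))=T] refutes=False
  v=0101: Γ:[] Δ:[((p2 → (p3 → p3)) → ((p2 → p1) → (p2 → p3)))=T] refutes=False
  v=0110: Γ:[] Δ:[((p2 → (p3 → p3)) → ((p2 → p1) → (p2 → p3)))=F] refutes=True  ← countermodel

Result: NO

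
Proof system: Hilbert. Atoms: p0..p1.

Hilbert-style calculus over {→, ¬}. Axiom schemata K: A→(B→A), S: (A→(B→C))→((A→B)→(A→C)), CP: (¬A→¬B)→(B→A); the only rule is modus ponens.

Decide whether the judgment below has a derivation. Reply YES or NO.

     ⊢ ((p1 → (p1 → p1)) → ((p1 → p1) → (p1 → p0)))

Truth-table refutation:
  v=00: Γ:[] Δ:[((p1 → (p1 → p1)) → ((p1 → p1) → (p1 → p0)))=T] refutes=False
  v=01: Γ:[] Δ:[((p1 → (p1 → p1)) → ((p1 → p1) → (p1 → p0)))=F] refutes=True  ← countermodel

Result: NO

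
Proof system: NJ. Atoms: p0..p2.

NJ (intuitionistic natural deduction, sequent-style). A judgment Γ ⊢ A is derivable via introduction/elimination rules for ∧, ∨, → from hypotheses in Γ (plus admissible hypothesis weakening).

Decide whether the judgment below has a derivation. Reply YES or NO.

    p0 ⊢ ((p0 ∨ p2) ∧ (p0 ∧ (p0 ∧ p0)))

Derivation trace:
[∧I] p0 ⊢ ((p0 ∨ p2) ∧ (p0 ∧ (p0 ∧ p0)))
  [∨I₁] p0 ⊢ (p0 ∨ p2)
    [Ax] p0 ⊢ p0
  [∧I] p0 ⊢ (p0 ∧ (p0 ∧ p0))
    [Ax] p0 ⊢ p0
    [∧I] p0 ⊢ (p0 ∧ p0)
      [Ax] p0 ⊢ p0
      [Ax] p0 ⊢ p0

Result: YES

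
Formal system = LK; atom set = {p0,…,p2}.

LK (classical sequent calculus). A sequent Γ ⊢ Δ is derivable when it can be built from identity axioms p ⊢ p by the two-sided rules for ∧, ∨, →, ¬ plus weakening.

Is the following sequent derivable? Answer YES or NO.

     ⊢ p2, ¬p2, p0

Proof tree:
[WR]  ⊢ p2, ¬p2, p0
  [¬R]  ⊢ p2, ¬p2
    [Ax] p2 ⊢ p2

Result: YES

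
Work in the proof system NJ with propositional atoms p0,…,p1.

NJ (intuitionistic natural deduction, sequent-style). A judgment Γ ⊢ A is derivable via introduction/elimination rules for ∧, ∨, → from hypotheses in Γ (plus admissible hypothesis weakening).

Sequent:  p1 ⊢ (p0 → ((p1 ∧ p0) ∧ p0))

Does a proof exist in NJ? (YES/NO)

Derivation (root first):
[→I] p1 ⊢ (p0 → ((p1 ∧ p0) ∧ p0))
  [∧I] p1, p0 ⊢ ((p1 ∧ p0) ∧ p0)
    [∧I] p1, p0 ⊢ (p1 ∧ p0)
      [Ax] p1 ⊢ p1
      [Ax] p0 ⊢ p0
    [Ax] p0 ⊢ p0

Result: YES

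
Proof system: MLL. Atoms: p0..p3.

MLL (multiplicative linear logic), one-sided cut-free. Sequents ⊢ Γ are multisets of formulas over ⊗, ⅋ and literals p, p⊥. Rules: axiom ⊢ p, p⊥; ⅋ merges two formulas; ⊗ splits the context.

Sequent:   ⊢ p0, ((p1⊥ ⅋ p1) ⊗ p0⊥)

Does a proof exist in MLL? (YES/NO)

Derivation trace:
[⊗]  ⊢ p0, ((p1⊥ ⅋ p1) ⊗ p0⊥)
  [⅋]  ⊢ (p1⊥ ⅋ p1)
    [Ax]  ⊢ p1, p1⊥
  [Ax]  ⊢ p0, p0⊥

Result: YES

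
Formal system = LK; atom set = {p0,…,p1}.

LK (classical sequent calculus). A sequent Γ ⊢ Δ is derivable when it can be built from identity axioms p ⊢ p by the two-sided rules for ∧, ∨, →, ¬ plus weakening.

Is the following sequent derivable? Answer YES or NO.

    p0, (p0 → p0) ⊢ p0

Derivation (root first):
[→L] p0, (p0 → p0) ⊢ p0
  [WR] p0 ⊢ p0, p0
    [Ax] p0 ⊢ p0
  [Ax] p0 ⊢ p0

Result: YES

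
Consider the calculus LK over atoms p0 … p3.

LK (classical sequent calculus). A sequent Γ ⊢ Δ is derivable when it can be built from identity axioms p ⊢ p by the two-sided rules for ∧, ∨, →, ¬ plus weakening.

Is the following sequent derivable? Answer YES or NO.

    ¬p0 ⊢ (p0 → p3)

Proof tree:
[→R] ¬p0 ⊢ (p0 → p3)
  [¬L] p0, ¬p0 ⊢ p3
    [WR] p0 ⊢ p0, p3
      [Ax] p0 ⊢ p0

Result: YES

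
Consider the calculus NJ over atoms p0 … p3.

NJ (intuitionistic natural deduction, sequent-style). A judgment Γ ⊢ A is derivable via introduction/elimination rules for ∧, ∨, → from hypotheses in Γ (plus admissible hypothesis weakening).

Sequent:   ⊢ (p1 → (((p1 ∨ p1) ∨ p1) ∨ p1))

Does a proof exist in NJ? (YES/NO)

Derivation (root first):
[→I]  ⊢ (p1 → (((p1 ∨ p1) ∨ p1) ∨ p1))
  [∨I₁] p1 ⊢ (((p1 ∨ p1) ∨ p1) ∨ p1)
    [∨I₁] p1 ⊢ ((p1 ∨ p1) ∨ p1)
      [∨I₂] p1 ⊢ (p1 ∨ p1)
        [Ax] p1 ⊢ p1

Result: YES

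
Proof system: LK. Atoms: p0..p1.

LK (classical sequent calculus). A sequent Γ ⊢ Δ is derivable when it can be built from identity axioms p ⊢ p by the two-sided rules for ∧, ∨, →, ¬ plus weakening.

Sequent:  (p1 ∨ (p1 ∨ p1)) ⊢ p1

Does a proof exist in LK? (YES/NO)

Derivation trace:
[∨L] (p1 ∨ (p1 ∨ p1)) ⊢ p1
  [Ax] p1 ⊢ p1
  [∨L] (p1 ∨ p1) ⊢ p1
    [WR] p1 ⊢ p1, p1
      [Ax] p1 ⊢ p1
    [Ax] p1 ⊢ p1

Result: YES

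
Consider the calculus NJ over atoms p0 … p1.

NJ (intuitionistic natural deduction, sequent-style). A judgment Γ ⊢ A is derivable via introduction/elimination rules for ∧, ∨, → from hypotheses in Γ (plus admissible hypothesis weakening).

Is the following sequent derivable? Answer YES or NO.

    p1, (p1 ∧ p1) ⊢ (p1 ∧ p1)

Proof tree:
[∧I] p1, (p1 ∧ p1) ⊢ (p1 ∧ p1)
  [Wk] p1, (p1 ∧ p1) ⊢ p1
    [Ax] p1 ⊢ p1
  [Ax] p1 ⊢ p1

Result: YES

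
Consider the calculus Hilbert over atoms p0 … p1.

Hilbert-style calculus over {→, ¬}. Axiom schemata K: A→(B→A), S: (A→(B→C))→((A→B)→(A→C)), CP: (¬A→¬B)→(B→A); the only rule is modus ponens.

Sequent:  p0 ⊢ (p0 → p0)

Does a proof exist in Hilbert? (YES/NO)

Proof tree:
[MP] p0 ⊢ (p0 → p0)
  [K]  ⊢ (p0 → (p0 → p0))
  [MP] p0 ⊢ p0
    [MP] p0 ⊢ (p0 → p0)
      [K]  ⊢ (p0 → (p0 → p0))
      [Hyp] p0 ⊢ p0
    [Hyp] p0 ⊢ p0

Result: YES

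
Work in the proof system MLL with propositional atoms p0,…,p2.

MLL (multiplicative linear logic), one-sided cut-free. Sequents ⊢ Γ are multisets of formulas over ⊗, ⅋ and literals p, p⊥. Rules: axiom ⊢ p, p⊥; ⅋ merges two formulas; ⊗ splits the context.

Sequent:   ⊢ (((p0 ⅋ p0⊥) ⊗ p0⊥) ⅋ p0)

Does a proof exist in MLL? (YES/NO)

Derivation (root first):
[⅋]  ⊢ (((p0 ⅋ p0⊥) ⊗ p0⊥) ⅋ p0)
  [⊗]  ⊢ p0, ((p0 ⅋ p0⊥) ⊗ p0⊥)
    [⅋]  ⊢ (p0 ⅋ p0⊥)
      [Ax]  ⊢ p0, p0⊥
    [Ax]  ⊢ p0, p0⊥

Result: YES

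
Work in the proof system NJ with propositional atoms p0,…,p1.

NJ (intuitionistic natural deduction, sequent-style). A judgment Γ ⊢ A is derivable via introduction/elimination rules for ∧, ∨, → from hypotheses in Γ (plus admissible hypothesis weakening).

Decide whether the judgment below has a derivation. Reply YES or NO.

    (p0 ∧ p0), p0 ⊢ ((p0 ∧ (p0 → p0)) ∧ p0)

Proof tree:
[∧I] (p0 ∧ p0), p0 ⊢ ((p0 ∧ (p0 → p0)) ∧ p0)
  [∧I] (p0 ∧ p0), p0 ⊢ (p0 ∧ (p0 → p0))
    [Wk] p0, (p0 ∧ p0) ⊢ p0
      [Ax] p0 ⊢ p0
    [→I]  ⊢ (p0 → p0)
      [Ax] p0 ⊢ p0
  [Wk] p0, (p0 ∧ p0) ⊢ p0
    [Ax] p0 ⊢ p0

Result: YES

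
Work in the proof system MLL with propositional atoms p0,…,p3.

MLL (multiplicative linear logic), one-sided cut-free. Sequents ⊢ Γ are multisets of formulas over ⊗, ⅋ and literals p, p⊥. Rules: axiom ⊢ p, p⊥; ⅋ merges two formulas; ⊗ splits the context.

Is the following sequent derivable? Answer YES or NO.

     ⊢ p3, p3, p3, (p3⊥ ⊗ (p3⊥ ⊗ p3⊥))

Proof tree:
[⊗]  ⊢ p3, p3, p3, (p3⊥ ⊗ (p3⊥ ⊗ p3⊥))
  [Ax]  ⊢ p3, p3⊥
  [⊗]  ⊢ p3, p3, (p3⊥ ⊗ p3⊥)
    [Ax]  ⊢ p3, p3⊥
    [Ax]  ⊢ p3, p3⊥

Result: YES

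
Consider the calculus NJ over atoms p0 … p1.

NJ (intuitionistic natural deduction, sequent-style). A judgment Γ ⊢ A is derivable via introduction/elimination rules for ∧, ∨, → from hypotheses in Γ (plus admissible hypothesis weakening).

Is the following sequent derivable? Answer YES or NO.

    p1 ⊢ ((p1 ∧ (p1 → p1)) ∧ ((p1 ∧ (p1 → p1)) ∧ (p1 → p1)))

Derivation (root first):
[∧I] p1 ⊢ ((p1 ∧ (p1 → p1)) ∧ ((p1 ∧ (p1 → p1)) ∧ (p1 → p1)))
  [∧I] p1 ⊢ (p1 ∧ (p1 → p1))
    [Ax] p1 ⊢ p1
    [→I]  ⊢ (p1 → p1)
      [Ax] p1 ⊢ p1
  [∧I] p1 ⊢ ((p1 ∧ (p1 → p1)) ∧ (p1 → p1))
    [∧I] p1 ⊢ (p1 ∧ (p1 → p1))
      [Ax] p1 ⊢ p1
      [→I]  ⊢ (p1 → p1)
        [Ax] p1 ⊢ p1
    [→I]  ⊢ (p1 → p1)
      [Ax] p1 ⊢ p1

Result: YES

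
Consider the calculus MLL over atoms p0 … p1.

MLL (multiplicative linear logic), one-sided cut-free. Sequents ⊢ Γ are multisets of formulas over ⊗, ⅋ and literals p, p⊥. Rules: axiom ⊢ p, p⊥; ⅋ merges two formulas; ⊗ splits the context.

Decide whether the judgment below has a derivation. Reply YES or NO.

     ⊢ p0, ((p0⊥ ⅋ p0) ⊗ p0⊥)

Derivation (root first):
[⊗]  ⊢ p0, ((p0⊥ ⅋ p0) ⊗ p0⊥)
  [⅋]  ⊢ (p0⊥ ⅋ p0)
    [Ax]  ⊢ p0, p0⊥
  [Ax]  ⊢ p0, p0⊥

Result: YES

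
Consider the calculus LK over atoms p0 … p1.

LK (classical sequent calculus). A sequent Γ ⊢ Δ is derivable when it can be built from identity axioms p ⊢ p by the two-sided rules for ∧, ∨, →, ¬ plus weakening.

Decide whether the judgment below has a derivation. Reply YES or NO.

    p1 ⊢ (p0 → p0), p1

Derivation (root first):
[WR] p1 ⊢ (p0 → p0), p1
  [WL] p1 ⊢ (p0 → p0)
    [→R]  ⊢ (p0 → p0)
      [Ax] p0 ⊢ p0

Result: YES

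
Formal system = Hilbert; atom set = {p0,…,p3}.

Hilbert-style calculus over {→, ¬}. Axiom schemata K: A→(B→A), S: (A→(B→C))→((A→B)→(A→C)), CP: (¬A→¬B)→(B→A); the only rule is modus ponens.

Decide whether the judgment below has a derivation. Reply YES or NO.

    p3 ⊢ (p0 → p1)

Truth-table refutation:
  v=0000: Γ:[p3=F] Δ:[(p0 → p1)=T] refutes=False
  v=0001: Γ:[p3=T] Δ:[(p0 → p1)=T] refutes=False
  v=0010: Γ:[p3=F] Δ:[(p0 → p1)=T] refutes=False
  v=0011: Γ:[p3=T] Δ:[(p0 → p1)=T] refutes=False
  v=0100: Γ:[p3=F] Δ:[(p0 → p1)=T] refutes=False
  v=0101: Γ:[p3=T] Δ:[(p0 → p1)=T] refutes=False
  v=0110: Γ:[p3=F] Δ:[(p0 → p1)=T] refutes=False
  v=0111: Γ:[p3=T] Δ:[(p0 → p1)=T] refutes=False
  v=1000: Γ:[p3=F] Δ:[(p0 → p1)=F] refutes=False
  v=1001: Γ:[p3=T] Δ:[(p0 → p1)=F] refutes=True  ← countermodel

Result: NO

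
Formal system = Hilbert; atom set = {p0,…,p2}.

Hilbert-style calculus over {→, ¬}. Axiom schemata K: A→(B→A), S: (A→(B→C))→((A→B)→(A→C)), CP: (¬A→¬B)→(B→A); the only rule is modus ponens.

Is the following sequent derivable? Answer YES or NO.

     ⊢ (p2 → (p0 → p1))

Truth-table refutation:
  v=000: Γ:[] Δ:[(p2 → (p0 → p1))=T] refutes=False
  v=001: Γ:[] Δ:[(p2 → (p0 → p1))=T] refutes=False
  v=010: Γ:[] Δ:[(p2 → (p0 → p1))=T] refutes=False
  v=011: Γ:[] Δ:[(p2 → (p0 → p1))=T] refutes=False
  v=100: Γ:[] Δ:[(p2 → (p0 → p1))=T] refutes=False
  v=101: Γ:[] Δ:[(p2 → (p0 → p1))=F] refutes=True  ← countermodel

Result: NO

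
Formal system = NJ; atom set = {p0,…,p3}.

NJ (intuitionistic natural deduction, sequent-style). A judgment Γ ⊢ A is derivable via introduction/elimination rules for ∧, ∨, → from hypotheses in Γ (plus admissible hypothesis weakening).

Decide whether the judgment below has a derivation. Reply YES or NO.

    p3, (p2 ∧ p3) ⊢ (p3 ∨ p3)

Proof tree:
[∨I₁] p3, (p2 ∧ p3) ⊢ (p3 ∨ p3)
  [Wk] p3, (p2 ∧ p3) ⊢ p3
    [Ax] p3 ⊢ p3

Result: YES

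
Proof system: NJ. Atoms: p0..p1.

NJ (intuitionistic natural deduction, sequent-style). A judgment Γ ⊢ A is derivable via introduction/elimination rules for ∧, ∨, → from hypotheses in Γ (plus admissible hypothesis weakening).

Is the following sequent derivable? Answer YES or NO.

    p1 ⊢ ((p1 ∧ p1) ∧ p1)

Derivation trace:
[∧I] p1 ⊢ ((p1 ∧ p1) ∧ p1)
  [∧I] p1 ⊢ (p1 ∧ p1)
    [Ax] p1 ⊢ p1
    [Ax] p1 ⊢ p1
  [Ax] p1 ⊢ p1

Result: YES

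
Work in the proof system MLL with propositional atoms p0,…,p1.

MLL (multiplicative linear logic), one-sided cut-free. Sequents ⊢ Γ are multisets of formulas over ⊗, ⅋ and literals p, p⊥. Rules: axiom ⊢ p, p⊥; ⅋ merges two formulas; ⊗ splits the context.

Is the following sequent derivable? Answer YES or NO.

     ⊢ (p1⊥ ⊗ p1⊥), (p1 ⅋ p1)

Proof tree:
[⅋]  ⊢ (p1⊥ ⊗ p1⊥), (p1 ⅋ p1)
  [⊗]  ⊢ p1, p1, (p1⊥ ⊗ p1⊥)
    [Ax]  ⊢ p1, p1⊥
    [Ax]  ⊢ p1, p1⊥

Result: YES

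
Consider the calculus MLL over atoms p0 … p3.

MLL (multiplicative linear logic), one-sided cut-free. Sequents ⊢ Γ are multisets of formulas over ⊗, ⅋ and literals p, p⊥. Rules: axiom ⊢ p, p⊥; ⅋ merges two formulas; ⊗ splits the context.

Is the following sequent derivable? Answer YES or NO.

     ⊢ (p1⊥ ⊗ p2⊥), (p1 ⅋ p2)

Proof tree:
[⅋]  ⊢ (p1⊥ ⊗ p2⊥), (p1 ⅋ p2)
  [⊗]  ⊢ p1, p2, (p1⊥ ⊗ p2⊥)
    [Ax]  ⊢ p1, p1⊥
    [Ax]  ⊢ p2, p2⊥

Result: YES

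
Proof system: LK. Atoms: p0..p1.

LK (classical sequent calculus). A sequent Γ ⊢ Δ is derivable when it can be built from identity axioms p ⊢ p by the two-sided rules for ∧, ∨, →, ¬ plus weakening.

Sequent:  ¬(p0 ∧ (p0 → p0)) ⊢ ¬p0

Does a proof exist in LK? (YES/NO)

Derivation (root first):
[¬R] ¬(p0 ∧ (p0 → p0)) ⊢ ¬p0
  [¬L] p0, ¬(p0 ∧ (p0 → p0)) ⊢ 
    [∧R] p0 ⊢ (p0 ∧ (p0 → p0))
      [Ax] p0 ⊢ p0
      [→R]  ⊢ (p0 → p0)
        [Ax] p0 ⊢ p0

Result: YES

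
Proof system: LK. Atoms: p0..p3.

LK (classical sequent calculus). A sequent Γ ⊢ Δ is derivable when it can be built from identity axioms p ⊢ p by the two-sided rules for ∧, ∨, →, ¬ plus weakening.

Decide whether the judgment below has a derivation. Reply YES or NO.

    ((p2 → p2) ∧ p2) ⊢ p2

Derivation trace:
[∧L] ((p2 → p2) ∧ p2) ⊢ p2
  [→L] p2, (p2 → p2) ⊢ p2
    [Ax] p2 ⊢ p2
    [Ax] p2 ⊢ p2

Result: YES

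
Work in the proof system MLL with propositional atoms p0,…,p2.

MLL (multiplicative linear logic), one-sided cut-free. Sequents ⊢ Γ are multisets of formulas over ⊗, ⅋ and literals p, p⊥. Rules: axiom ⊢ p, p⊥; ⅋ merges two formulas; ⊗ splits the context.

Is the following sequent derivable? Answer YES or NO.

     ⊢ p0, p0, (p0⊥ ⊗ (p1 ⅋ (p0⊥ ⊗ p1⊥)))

Proof tree:
[⊗]  ⊢ p0, p0, (p0⊥ ⊗ (p1 ⅋ (p0⊥ ⊗ p1⊥)))
  [Ax]  ⊢ p0, p0⊥
  [⅋]  ⊢ p0, (p1 ⅋ (p0⊥ ⊗ p1⊥))
    [⊗]  ⊢ p0, p1, (p0⊥ ⊗ p1⊥)
      [Ax]  ⊢ p0, p0⊥
      [Ax]  ⊢ p1, p1⊥

Result: YES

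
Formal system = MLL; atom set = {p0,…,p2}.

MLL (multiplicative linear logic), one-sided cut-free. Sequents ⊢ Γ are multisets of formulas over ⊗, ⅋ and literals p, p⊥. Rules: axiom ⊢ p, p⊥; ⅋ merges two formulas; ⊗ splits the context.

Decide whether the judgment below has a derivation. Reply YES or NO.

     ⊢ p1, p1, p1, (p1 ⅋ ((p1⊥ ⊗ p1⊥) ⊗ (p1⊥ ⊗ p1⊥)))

Derivation (root first):
[⅋]  ⊢ p1, p1, p1, (p1 ⅋ ((p1⊥ ⊗ p1⊥) ⊗ (p1⊥ ⊗ p1⊥)))
  [⊗]  ⊢ p1, p1, p1, p1, ((p1⊥ ⊗ p1⊥) ⊗ (p1⊥ ⊗ p1⊥))
    [⊗]  ⊢ p1, p1, (p1⊥ ⊗ p1⊥)
      [Ax]  ⊢ p1, p1⊥
      [Ax]  ⊢ p1, p1⊥
    [⊗]  ⊢ p1, p1, (p1⊥ ⊗ p1⊥)
      [Ax]  ⊢ p1, p1⊥
      [Ax]  ⊢ p1, p1⊥

Result: YES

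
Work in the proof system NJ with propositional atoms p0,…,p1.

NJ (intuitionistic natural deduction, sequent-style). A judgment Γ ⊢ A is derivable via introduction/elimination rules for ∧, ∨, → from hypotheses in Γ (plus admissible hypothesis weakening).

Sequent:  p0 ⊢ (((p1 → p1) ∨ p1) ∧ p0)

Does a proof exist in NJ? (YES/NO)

Derivation trace:
[∧I] p0 ⊢ (((p1 → p1) ∨ p1) ∧ p0)
  [∨I₁]  ⊢ ((p1 → p1) ∨ p1)
    [→I]  ⊢ (p1 → p1)
      [Ax] p1 ⊢ p1
  [Ax] p0 ⊢ p0

Result: YES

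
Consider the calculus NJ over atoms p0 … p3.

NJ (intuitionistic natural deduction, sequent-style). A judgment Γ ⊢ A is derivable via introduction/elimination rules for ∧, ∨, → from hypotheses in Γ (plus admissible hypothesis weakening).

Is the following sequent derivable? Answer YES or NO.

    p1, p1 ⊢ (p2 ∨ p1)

Proof tree:
[∨I₂] p1, p1 ⊢ (p2 ∨ p1)
  [Wk] p1, p1 ⊢ p1
    [Ax] p1 ⊢ p1

Result: YES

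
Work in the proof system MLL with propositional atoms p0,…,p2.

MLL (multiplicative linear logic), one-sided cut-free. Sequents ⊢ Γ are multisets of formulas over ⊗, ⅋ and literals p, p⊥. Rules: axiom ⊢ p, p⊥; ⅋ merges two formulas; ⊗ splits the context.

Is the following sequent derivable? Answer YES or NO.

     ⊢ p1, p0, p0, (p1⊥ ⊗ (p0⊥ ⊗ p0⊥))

Proof tree:
[⊗]  ⊢ p1, p0, p0, (p1⊥ ⊗ (p0⊥ ⊗ p0⊥))
  [Ax]  ⊢ p1, p1⊥
  [⊗]  ⊢ p0, p0, (p0⊥ ⊗ p0⊥)
    [Ax]  ⊢ p0, p0⊥
    [Ax]  ⊢ p0, p0⊥

Result: YES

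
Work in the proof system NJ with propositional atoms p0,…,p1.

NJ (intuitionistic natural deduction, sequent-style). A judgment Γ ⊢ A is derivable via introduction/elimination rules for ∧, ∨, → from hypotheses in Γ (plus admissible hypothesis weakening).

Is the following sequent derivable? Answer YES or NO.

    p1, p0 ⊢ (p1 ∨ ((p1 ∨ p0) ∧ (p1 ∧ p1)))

Proof tree:
[∨I₂] p1, p0 ⊢ (p1 ∨ ((p1 ∨ p0) ∧ (p1 ∧ p1)))
  [∧I] p1, p0 ⊢ ((p1 ∨ p0) ∧ (p1 ∧ p1))
    [∨I₁] p1 ⊢ (p1 ∨ p0)
      [Ax] p1 ⊢ p1
    [∧I] p1, p0 ⊢ (p1 ∧ p1)
      [Wk] p1, p0 ⊢ p1
        [Ax] p1 ⊢ p1
      [Wk] p1, p0 ⊢ p1
        [Ax] p1 ⊢ p1

Result: YES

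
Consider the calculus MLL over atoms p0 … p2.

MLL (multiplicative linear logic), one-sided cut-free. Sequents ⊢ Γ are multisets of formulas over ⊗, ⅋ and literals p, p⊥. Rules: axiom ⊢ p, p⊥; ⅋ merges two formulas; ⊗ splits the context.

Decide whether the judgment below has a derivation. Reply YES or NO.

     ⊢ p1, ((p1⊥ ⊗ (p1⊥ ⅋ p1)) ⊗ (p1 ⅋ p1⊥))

Derivation (root first):
[⊗]  ⊢ p1, ((p1⊥ ⊗ (p1⊥ ⅋ p1)) ⊗ (p1 ⅋ p1⊥))
  [⊗]  ⊢ p1, (p1⊥ ⊗ (p1⊥ ⅋ p1))
    [Ax]  ⊢ p1, p1⊥
    [⅋]  ⊢ (p1⊥ ⅋ p1)
      [Ax]  ⊢ p1, p1⊥
  [⅋]  ⊢ (p1 ⅋ p1⊥)
    [Ax]  ⊢ p1, p1⊥

Result: YES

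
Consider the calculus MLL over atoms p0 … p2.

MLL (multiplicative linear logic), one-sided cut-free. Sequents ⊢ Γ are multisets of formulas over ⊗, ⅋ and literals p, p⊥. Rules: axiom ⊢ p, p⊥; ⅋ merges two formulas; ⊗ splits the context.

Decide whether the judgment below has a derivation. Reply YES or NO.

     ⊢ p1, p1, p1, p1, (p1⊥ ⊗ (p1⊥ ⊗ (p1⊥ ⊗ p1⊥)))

Derivation trace:
[⊗]  ⊢ p1, p1, p1, p1, (p1⊥ ⊗ (p1⊥ ⊗ (p1⊥ ⊗ p1⊥)))
  [Ax]  ⊢ p1, p1⊥
  [⊗]  ⊢ p1, p1, p1, (p1⊥ ⊗ (p1⊥ ⊗ p1⊥))
    [Ax]  ⊢ p1, p1⊥
    [⊗]  ⊢ p1, p1, (p1⊥ ⊗ p1⊥)
      [Ax]  ⊢ p1, p1⊥
      [Ax]  ⊢ p1, p1⊥

Result: YES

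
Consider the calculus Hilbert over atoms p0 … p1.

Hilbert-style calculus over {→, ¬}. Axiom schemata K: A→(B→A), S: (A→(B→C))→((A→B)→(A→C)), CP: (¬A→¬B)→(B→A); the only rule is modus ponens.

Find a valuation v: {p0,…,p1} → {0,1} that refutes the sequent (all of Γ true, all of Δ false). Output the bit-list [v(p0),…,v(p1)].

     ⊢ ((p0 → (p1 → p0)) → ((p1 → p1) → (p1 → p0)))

Enumerate valuations to refute Γ ⊢ Δ:
  v=00: Γ:[] Δ:[((p0 → (p1 → p0)) → ((p1 → p1) → (p1 → p0)))=T] refutes=False
  v=01: Γ:[] Δ:[((p0 → (p1 → p0)) → ((p1 → p1) → (p1 → p0)))=F] refutes=True  ← countermodel

Result: [0, 1]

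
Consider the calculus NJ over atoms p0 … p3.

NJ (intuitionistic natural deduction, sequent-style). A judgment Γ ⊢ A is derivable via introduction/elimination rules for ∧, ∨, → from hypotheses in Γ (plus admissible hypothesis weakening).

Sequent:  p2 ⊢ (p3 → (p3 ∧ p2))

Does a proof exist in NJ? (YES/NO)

Derivation (root first):
[→I] p2 ⊢ (p3 → (p3 ∧ p2))
  [∧I] p2, p3 ⊢ (p3 ∧ p2)
    [Ax] p3 ⊢ p3
    [Ax] p2 ⊢ p2

Result: YES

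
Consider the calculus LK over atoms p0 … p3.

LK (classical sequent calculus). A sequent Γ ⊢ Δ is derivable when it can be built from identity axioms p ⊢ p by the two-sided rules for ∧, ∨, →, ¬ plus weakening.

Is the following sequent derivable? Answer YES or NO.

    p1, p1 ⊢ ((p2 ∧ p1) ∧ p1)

Search for a countermodel by truth-table:
  v=0000: Γ:[p1=F, p1=F] Δ:[((p2 ∧ p1) ∧ p1)=F] refutes=False
  v=0001: Γ:[p1=F, p1=F] Δ:[((p2 ∧ p1) ∧ p1)=F] refutes=False
  v=0010: Γ:[p1=F, p1=F] Δ:[((p2 ∧ p1) ∧ p1)=F] refutes=False
  v=0011: Γ:[p1=F, p1=F] Δ:[((p2 ∧ p1) ∧ p1)=F] refutes=False
  v=0100: Γ:[p1=T, p1=T] Δ:[((p2 ∧ p1) ∧ p1)=F] refutes=True  ← countermodel

Result: NO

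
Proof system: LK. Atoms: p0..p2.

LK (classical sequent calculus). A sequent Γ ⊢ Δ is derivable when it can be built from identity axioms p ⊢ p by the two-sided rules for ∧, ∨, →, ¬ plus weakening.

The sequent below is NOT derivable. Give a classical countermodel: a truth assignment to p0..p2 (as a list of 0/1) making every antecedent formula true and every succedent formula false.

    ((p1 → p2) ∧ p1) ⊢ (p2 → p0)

Enumerate valuations to refute Γ ⊢ Δ:
  v=000: Γ:[((p1 → p2) ∧ p1)=F] Δ:[(p2 → p0)=T] refutes=False
  v=001: Γ:[((p1 → p2) ∧ p1)=F] Δ:[(p2 → p0)=F] refutes=False
  v=010: Γ:[((p1 → p2) ∧ p1)=F] Δ:[(p2 → p0)=T] refutes=False
  v=011: Γ:[((p1 → p2) ∧ p1)=T] Δ:[(p2 → p0)=F] refutes=True  ← countermodel

Result: [0, 1, 1]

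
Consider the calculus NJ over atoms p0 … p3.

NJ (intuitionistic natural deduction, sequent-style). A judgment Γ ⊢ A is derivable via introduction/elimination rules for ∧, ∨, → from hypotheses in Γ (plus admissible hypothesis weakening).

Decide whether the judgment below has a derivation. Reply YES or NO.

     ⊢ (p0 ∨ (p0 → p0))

Derivation (root first):
[∨I₂]  ⊢ (p0 ∨ (p0 → p0))
  [→I]  ⊢ (p0 → p0)
    [Ax] p0 ⊢ p0

Result: YES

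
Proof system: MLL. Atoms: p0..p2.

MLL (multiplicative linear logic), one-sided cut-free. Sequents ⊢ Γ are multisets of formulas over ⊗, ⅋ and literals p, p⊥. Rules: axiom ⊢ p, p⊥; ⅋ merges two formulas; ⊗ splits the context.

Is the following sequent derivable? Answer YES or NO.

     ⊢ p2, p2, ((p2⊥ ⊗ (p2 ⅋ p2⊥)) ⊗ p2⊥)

Derivation trace:
[⊗]  ⊢ p2, p2, ((p2⊥ ⊗ (p2 ⅋ p2⊥)) ⊗ p2⊥)
  [⊗]  ⊢ p2, (p2⊥ ⊗ (p2 ⅋ p2⊥))
    [Ax]  ⊢ p2, p2⊥
    [⅋]  ⊢ (p2 ⅋ p2⊥)
      [Ax]  ⊢ p2, p2⊥
  [Ax]  ⊢ p2, p2⊥

Result: YES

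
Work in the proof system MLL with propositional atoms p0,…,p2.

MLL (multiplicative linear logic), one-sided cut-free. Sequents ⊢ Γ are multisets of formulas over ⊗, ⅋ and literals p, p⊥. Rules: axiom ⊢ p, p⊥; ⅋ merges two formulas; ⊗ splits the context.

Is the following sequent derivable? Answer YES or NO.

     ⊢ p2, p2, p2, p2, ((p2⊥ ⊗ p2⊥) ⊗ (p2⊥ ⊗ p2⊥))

Derivation trace:
[⊗]  ⊢ p2, p2, p2, p2, ((p2⊥ ⊗ p2⊥) ⊗ (p2⊥ ⊗ p2⊥))
  [⊗]  ⊢ p2, p2, (p2⊥ ⊗ p2⊥)
    [Ax]  ⊢ p2, p2⊥
    [Ax]  ⊢ p2, p2⊥
  [⊗]  ⊢ p2, p2, (p2⊥ ⊗ p2⊥)
    [Ax]  ⊢ p2, p2⊥
    [Ax]  ⊢ p2, p2⊥

Result: YES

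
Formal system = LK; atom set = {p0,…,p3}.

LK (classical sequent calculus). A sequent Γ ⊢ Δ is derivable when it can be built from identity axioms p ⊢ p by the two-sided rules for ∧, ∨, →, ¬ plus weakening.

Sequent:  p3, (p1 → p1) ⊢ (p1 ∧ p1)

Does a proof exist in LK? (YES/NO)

Search for a countermodel by truth-table:
  v=0000: Γ:[p3=F, (p1 → p1)=T] Δ:[(p1 ∧ p1)=F] refutes=False
  v=0001: Γ:[p3=T, (p1 → p1)=T] Δ:[(p1 ∧ p1)=F] refutes=True  ← countermodel

Result: NO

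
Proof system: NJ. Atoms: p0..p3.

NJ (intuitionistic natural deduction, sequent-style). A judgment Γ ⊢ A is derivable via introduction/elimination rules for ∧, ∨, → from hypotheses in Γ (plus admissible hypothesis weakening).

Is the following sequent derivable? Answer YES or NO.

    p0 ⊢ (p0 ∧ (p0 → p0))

Derivation trace:
[∧I] p0 ⊢ (p0 ∧ (p0 → p0))
  [Ax] p0 ⊢ p0
  [→I]  ⊢ (p0 → p0)
    [Ax] p0 ⊢ p0

Result: YES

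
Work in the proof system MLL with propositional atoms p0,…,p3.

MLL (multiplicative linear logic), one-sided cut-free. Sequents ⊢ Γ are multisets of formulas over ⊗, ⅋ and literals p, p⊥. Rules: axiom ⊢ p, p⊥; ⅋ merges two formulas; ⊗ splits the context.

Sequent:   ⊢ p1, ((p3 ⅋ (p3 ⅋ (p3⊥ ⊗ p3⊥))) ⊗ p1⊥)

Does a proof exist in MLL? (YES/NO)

Derivation trace:
[⊗]  ⊢ p1, ((p3 ⅋ (p3 ⅋ (p3⊥ ⊗ p3⊥))) ⊗ p1⊥)
  [⅋]  ⊢ (p3 ⅋ (p3 ⅋ (p3⊥ ⊗ p3⊥)))
    [⅋]  ⊢ p3, (p3 ⅋ (p3⊥ ⊗ p3⊥))
      [⊗]  ⊢ p3, p3, (p3⊥ ⊗ p3⊥)
        [Ax]  ⊢ p3, p3⊥
        [Ax]  ⊢ p3, p3⊥
  [Ax]  ⊢ p1, p1⊥

Result: YES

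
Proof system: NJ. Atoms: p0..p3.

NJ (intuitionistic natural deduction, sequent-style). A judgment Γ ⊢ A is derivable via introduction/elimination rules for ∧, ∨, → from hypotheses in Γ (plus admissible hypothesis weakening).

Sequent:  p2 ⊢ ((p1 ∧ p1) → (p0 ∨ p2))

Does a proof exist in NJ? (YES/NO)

Proof tree:
[→I] p2 ⊢ ((p1 ∧ p1) → (p0 ∨ p2))
  [Wk] p2, (p1 ∧ p1) ⊢ (p0 ∨ p2)
    [∨I₂] p2 ⊢ (p0 ∨ p2)
      [Ax] p2 ⊢ p2

Result: YES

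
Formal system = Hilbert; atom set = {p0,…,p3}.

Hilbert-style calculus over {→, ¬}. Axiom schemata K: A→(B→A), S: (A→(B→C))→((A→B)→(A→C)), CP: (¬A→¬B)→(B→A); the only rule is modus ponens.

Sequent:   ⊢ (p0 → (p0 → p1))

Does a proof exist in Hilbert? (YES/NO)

Enumerate valuations to refute Γ ⊢ Δ:
  v=0000: Γ:[] Δ:[(p0 → (p0 → p1))=T] refutes=False
  v=0001: Γ:[] Δ:[(p0 → (p0 → p1))=T] refutes=False
  v=0010: Γ:[] Δ:[(p0 → (p0 → p1))=T] refutes=False
  v=0011: Γ:[] Δ:[(p0 → (p0 → p1))=T] refutes=False
  v=0100: Γ:[] Δ:[(p0 → (p0 → p1))=T] refutes=False
  v=0101: Γ:[] Δ:[(p0 → (p0 → p1))=T] refutes=False
  v=0110: Γ:[] Δ:[(p0 → (p0 → p1))=T] refutes=False
  v=0111: Γ:[] Δ:[(p0 → (p0 → p1))=T] refutes=False
  v=1000: Γ:[] Δ:[(p0 → (p0 → p1))=F] refutes=True  ← countermodel

Result: NO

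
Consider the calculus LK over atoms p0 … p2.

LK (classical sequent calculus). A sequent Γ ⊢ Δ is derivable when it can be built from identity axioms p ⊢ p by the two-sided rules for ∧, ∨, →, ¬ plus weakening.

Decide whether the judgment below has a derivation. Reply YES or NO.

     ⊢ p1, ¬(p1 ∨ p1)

Derivation (root first):
[¬R]  ⊢ p1, ¬(p1 ∨ p1)
  [∨L] (p1 ∨ p1) ⊢ p1
    [Ax] p1 ⊢ p1
    [Ax] p1 ⊢ p1

Result: YES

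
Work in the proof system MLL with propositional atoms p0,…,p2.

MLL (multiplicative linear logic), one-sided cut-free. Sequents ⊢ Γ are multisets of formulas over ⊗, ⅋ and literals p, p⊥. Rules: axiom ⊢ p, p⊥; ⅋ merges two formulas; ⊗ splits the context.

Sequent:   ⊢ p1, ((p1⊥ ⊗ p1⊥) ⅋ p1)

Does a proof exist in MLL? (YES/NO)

Derivation trace:
[⅋]  ⊢ p1, ((p1⊥ ⊗ p1⊥) ⅋ p1)
  [⊗]  ⊢ p1, p1, (p1⊥ ⊗ p1⊥)
    [Ax]  ⊢ p1, p1⊥
    [Ax]  ⊢ p1, p1⊥

Result: YES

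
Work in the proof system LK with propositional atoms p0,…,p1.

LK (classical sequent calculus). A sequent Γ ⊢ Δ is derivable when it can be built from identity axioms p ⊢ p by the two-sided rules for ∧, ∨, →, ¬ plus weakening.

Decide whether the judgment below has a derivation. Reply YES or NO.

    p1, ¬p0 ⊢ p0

Truth-table refutation:
  v=00: Γ:[p1=F, ¬p0=T] Δ:[p0=F] refutes=False
  v=01: Γ:[p1=T, ¬p0=T] Δ:[p0=F] refutes=True  ← countermodel

Result: NO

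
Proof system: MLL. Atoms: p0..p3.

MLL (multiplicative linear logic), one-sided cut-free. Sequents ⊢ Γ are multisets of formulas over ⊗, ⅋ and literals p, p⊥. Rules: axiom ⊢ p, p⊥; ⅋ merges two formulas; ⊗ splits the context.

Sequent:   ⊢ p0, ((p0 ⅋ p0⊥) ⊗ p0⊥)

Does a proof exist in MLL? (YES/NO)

Derivation trace:
[⊗]  ⊢ p0, ((p0 ⅋ p0⊥) ⊗ p0⊥)
  [⅋]  ⊢ (p0 ⅋ p0⊥)
    [Ax]  ⊢ p0, p0⊥
  [Ax]  ⊢ p0, p0⊥

Result: YES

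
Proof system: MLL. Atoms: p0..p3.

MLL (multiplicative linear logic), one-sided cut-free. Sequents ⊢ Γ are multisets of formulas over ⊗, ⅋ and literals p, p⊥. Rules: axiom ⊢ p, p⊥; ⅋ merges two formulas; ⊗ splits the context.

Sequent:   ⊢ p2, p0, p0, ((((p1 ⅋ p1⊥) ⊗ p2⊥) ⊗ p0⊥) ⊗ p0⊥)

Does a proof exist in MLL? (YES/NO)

Proof tree:
[⊗]  ⊢ p2, p0, p0, ((((p1 ⅋ p1⊥) ⊗ p2⊥) ⊗ p0⊥) ⊗ p0⊥)
  [⊗]  ⊢ p2, p0, (((p1 ⅋ p1⊥) ⊗ p2⊥) ⊗ p0⊥)
    [⊗]  ⊢ p2, ((p1 ⅋ p1⊥) ⊗ p2⊥)
      [⅋]  ⊢ (p1 ⅋ p1⊥)
        [Ax]  ⊢ p1, p1⊥
      [Ax]  ⊢ p2, p2⊥
    [Ax]  ⊢ p0, p0⊥
  [Ax]  ⊢ p0, p0⊥

Result: YES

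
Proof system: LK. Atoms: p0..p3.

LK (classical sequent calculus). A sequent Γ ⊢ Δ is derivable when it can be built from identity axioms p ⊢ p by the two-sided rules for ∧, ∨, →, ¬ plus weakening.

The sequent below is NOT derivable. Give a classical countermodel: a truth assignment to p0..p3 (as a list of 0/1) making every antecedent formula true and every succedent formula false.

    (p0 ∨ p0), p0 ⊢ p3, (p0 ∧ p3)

Truth-table refutation:
  v=0000: Γ:[(p0 ∨ p0)=F, p0=F] Δ:[p3=F, (p0 ∧ p3)=F] refutes=False
  v=0001: Γ:[(p0 ∨ p0)=F, p0=F] Δ:[p3=T, (p0 ∧ p3)=F] refutes=False
  v=0010: Γ:[(p0 ∨ p0)=F, p0=F] Δ:[p3=F, (p0 ∧ p3)=F] refutes=False
  v=0011: Γ:[(p0 ∨ p0)=F, p0=F] Δ:[p3=T, (p0 ∧ p3)=F] refutes=False
  v=0100: Γ:[(p0 ∨ p0)=F, p0=F] Δ:[p3=F, (p0 ∧ p3)=F] refutes=False
  v=0101: Γ:[(p0 ∨ p0)=F, p0=F] Δ:[p3=T, (p0 ∧ p3)=F] refutes=False
  v=0110: Γ:[(p0 ∨ p0)=F, p0=F] Δ:[p3=F, (p0 ∧ p3)=F] refutes=False
  v=0111: Γ:[(p0 ∨ p0)=F, p0=F] Δ:[p3=T, (p0 ∧ p3)=F] refutes=False
  v=1000: Γ:[(p0 ∨ p0)=T, p0=T] Δ:[p3=F, (p0 ∧ p3)=F] refutes=True  ← countermodel

Result: [1, 0, 0, 0]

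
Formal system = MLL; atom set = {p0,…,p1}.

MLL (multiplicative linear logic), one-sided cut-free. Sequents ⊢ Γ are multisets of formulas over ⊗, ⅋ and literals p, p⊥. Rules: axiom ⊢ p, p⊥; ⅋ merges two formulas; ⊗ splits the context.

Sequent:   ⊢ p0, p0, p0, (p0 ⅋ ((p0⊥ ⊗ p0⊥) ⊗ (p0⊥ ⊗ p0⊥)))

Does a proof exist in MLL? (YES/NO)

Proof tree:
[⅋]  ⊢ p0, p0, p0, (p0 ⅋ ((p0⊥ ⊗ p0⊥) ⊗ (p0⊥ ⊗ p0⊥)))
  [⊗]  ⊢ p0, p0, p0, p0, ((p0⊥ ⊗ p0⊥) ⊗ (p0⊥ ⊗ p0⊥))
    [⊗]  ⊢ p0, p0, (p0⊥ ⊗ p0⊥)
      [Ax]  ⊢ p0, p0⊥
      [Ax]  ⊢ p0, p0⊥
    [⊗]  ⊢ p0, p0, (p0⊥ ⊗ p0⊥)
      [Ax]  ⊢ p0, p0⊥
      [Ax]  ⊢ p0, p0⊥

Result: YES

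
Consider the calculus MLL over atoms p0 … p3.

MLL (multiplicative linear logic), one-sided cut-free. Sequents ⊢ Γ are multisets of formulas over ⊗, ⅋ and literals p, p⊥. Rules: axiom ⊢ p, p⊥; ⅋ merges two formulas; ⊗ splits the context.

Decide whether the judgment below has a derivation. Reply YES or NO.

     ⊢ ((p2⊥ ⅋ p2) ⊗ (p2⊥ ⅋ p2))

Derivation trace:
[⊗]  ⊢ ((p2⊥ ⅋ p2) ⊗ (p2⊥ ⅋ p2))
  [⅋]  ⊢ (p2⊥ ⅋ p2)
    [Ax]  ⊢ p2, p2⊥
  [⅋]  ⊢ (p2⊥ ⅋ p2)
    [Ax]  ⊢ p2, p2⊥

Result: YES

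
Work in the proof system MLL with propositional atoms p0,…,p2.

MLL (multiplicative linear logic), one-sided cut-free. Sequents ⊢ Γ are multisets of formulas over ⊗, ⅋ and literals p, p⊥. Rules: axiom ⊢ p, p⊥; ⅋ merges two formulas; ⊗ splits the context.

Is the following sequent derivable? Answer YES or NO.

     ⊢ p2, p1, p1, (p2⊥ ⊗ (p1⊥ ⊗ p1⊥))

Derivation (root first):
[⊗]  ⊢ p2, p1, p1, (p2⊥ ⊗ (p1⊥ ⊗ p1⊥))
  [Ax]  ⊢ p2, p2⊥
  [⊗]  ⊢ p1, p1, (p1⊥ ⊗ p1⊥)
    [Ax]  ⊢ p1, p1⊥
    [Ax]  ⊢ p1, p1⊥

Result: YES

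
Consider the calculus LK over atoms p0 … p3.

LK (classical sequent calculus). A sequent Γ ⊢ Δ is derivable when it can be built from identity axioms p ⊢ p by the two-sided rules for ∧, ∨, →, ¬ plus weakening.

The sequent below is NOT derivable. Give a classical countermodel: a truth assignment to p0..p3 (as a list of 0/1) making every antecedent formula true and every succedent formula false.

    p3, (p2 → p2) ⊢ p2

Search for a countermodel by truth-table:
  v=0000: Γ:[p3=F, (p2 → p2)=T] Δ:[p2=F] refutes=False
  v=0001: Γ:[p3=T, (p2 → p2)=T] Δ:[p2=F] refutes=True  ← countermodel

Result: [0, 0, 0, 1]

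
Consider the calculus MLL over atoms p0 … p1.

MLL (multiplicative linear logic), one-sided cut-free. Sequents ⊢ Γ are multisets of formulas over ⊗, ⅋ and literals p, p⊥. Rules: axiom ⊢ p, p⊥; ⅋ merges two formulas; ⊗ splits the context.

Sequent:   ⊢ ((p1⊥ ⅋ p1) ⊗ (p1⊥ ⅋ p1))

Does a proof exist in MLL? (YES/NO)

Proof tree:
[⊗]  ⊢ ((p1⊥ ⅋ p1) ⊗ (p1⊥ ⅋ p1))
  [⅋]  ⊢ (p1⊥ ⅋ p1)
    [Ax]  ⊢ p1, p1⊥
  [⅋]  ⊢ (p1⊥ ⅋ p1)
    [Ax]  ⊢ p1, p1⊥

Result: YES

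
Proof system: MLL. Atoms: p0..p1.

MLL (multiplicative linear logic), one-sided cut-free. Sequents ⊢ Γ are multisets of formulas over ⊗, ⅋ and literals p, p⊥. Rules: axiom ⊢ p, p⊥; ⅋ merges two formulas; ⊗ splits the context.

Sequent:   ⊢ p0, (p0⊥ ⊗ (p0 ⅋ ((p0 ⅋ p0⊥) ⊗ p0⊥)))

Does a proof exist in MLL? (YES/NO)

Derivation (root first):
[⊗]  ⊢ p0, (p0⊥ ⊗ (p0 ⅋ ((p0 ⅋ p0⊥) ⊗ p0⊥)))
  [Ax]  ⊢ p0, p0⊥
  [⅋]  ⊢ (p0 ⅋ ((p0 ⅋ p0⊥) ⊗ p0⊥))
    [⊗]  ⊢ p0, ((p0 ⅋ p0⊥) ⊗ p0⊥)
      [⅋]  ⊢ (p0 ⅋ p0⊥)
        [Ax]  ⊢ p0, p0⊥
      [Ax]  ⊢ p0, p0⊥

Result: YES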